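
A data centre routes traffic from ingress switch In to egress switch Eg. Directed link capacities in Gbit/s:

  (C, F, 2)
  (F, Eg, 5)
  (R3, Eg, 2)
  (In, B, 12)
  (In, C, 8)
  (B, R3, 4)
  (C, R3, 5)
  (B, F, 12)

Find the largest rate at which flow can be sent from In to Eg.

7

Augment In→C→F→Eg: bottleneck 2, flow now 2.
Augment In→C→R3→Eg: bottleneck 2, flow now 4.
Augment In→B→F→Eg: bottleneck 3, flow now 7.
No augmenting path remains; maximum flow = 7.
In the residual graph, reachable from In: {In, C, B, F, R3}.
Min-cut edges: F→Eg (5), R3→Eg (2); capacity 5 + 2 = 7.
This cut is saturated, so no flow can exceed 7.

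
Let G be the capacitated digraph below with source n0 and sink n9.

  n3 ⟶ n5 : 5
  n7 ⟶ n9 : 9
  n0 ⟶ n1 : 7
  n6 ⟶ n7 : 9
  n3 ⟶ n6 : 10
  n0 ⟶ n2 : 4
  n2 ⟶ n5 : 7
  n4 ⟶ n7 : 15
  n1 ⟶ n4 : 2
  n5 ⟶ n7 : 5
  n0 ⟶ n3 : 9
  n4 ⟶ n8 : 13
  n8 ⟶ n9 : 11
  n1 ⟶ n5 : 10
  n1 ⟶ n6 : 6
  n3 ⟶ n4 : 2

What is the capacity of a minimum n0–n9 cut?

Augment n0→n1→n4→n7→n9: bottleneck 2, flow now 2.
Augment n0→n1→n5→n7→n9: bottleneck 5, flow now 7.
Augment n0→n3→n4→n7→n9: bottleneck 2, flow now 9.
Augment n0→n3→n6→n7→n4→n8→n9: bottleneck 4, flow now 13. (uses reverse residual edge)
No augmenting path remains; maximum flow = 13.
By max-flow min-cut, the minimum cut capacity equals the max flow.
In the residual graph, reachable from n0: {n0, n1, n2, n3, n5, n6, n7}.
Min-cut edges: n1→n4 (2), n3→n4 (2), n7→n9 (9); capacity 2 + 2 + 9 = 13.

13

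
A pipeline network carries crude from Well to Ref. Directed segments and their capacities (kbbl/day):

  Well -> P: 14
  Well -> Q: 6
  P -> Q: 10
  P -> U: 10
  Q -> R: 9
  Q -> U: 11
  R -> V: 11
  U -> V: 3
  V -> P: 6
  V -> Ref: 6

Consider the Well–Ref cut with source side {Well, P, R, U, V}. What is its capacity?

Edges leaving {Well, P, R, U, V}: Well→Q (6), P→Q (10), V→Ref (6).
Cut capacity = 6 + 10 + 6 = 22.

22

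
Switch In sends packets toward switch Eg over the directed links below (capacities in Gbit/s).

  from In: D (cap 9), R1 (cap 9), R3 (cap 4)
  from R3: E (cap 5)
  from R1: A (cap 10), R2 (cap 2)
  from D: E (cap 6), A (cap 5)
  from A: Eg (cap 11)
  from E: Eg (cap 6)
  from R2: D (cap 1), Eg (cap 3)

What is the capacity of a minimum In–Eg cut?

Augment In→R3→E→Eg: bottleneck 4, flow now 4.
Augment In→R1→A→Eg: bottleneck 9, flow now 13.
Augment In→D→A→Eg: bottleneck 2, flow now 15.
Augment In→D→E→Eg: bottleneck 2, flow now 17.
Augment In→D→A→R1→R2→Eg: bottleneck 2, flow now 19. (uses reverse residual edge)
No augmenting path remains; maximum flow = 19.
By max-flow min-cut, the minimum cut capacity equals the max flow.
In the residual graph, reachable from In: {In, R3, R1, D, A, E}.
Min-cut edges: R1→R2 (2), A→Eg (11), E→Eg (6); capacity 2 + 11 + 6 = 19.

19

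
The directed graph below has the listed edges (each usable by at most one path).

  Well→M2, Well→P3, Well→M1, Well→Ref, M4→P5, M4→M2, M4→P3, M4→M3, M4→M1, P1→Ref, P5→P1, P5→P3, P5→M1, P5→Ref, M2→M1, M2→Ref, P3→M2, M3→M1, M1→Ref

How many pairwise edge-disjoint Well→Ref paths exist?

3

Assign every edge capacity 1; by Menger, the answer equals the max flow.
Path Well→Ref (+1); total 1.
Path Well→M2→Ref (+1); total 2.
Path Well→M1→Ref (+1); total 3.
No residual Well→Ref path; max flow = 3.
Certifying cut of size 3: {M1→Ref, M2→Ref, Well→Ref}.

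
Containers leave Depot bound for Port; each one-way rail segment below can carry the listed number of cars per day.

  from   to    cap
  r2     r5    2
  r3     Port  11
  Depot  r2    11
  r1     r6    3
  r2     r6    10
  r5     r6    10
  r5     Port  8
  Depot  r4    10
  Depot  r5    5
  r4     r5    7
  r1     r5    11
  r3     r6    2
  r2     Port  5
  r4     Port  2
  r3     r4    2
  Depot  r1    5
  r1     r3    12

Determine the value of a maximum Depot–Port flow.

Augment Depot→r2→Port: bottleneck 5, flow now 5.
Augment Depot→r4→Port: bottleneck 2, flow now 7.
Augment Depot→r5→Port: bottleneck 5, flow now 12.
Augment Depot→r1→r3→Port: bottleneck 5, flow now 17.
Augment Depot→r2→r5→Port: bottleneck 2, flow now 19.
Augment Depot→r4→r5→Port: bottleneck 1, flow now 20.
No augmenting path remains; maximum flow = 20.
In the residual graph, reachable from Depot: {Depot, r2, r4, r5, r6}.
Min-cut edges: Depot→r1 (5), r2→Port (5), r4→Port (2), r5→Port (8); capacity 5 + 5 + 2 + 8 = 20.
This cut is saturated, so no flow can exceed 20.

20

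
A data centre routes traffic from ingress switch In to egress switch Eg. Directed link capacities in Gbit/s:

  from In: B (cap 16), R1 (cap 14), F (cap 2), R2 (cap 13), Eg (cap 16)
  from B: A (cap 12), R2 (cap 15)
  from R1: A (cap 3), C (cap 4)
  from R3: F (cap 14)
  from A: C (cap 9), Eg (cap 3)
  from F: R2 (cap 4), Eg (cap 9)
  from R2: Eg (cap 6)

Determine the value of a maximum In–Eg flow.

Augment In→Eg: bottleneck 16, flow now 16.
Augment In→F→Eg: bottleneck 2, flow now 18.
Augment In→R2→Eg: bottleneck 6, flow now 24.
Augment In→B→A→Eg: bottleneck 3, flow now 27.
No augmenting path remains; maximum flow = 27.
In the residual graph, reachable from In: {In, B, R1, A, C, R2}.
Min-cut edges: In→F (2), In→Eg (16), A→Eg (3), R2→Eg (6); capacity 2 + 16 + 3 + 6 = 27.
This cut is saturated, so no flow can exceed 27.

27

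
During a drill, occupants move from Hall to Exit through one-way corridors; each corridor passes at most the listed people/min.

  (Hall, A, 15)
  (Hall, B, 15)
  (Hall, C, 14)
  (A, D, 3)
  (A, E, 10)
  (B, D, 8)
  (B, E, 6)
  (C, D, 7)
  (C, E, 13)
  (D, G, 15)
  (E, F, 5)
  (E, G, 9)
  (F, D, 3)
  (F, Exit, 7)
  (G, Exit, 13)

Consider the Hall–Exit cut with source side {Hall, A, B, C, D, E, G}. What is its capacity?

Edges leaving {Hall, A, B, C, D, E, G}: E→F (5), G→Exit (13).
Cut capacity = 5 + 13 = 18.

18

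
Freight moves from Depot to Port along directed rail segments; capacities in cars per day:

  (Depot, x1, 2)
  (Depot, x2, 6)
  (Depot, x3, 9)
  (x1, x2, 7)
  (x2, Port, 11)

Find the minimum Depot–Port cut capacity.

Augment Depot→x2→Port: bottleneck 6, flow now 6.
Augment Depot→x1→x2→Port: bottleneck 2, flow now 8.
No augmenting path remains; maximum flow = 8.
By max-flow min-cut, the minimum cut capacity equals the max flow.
In the residual graph, reachable from Depot: {Depot, x3}.
Min-cut edges: Depot→x1 (2), Depot→x2 (6); capacity 2 + 6 = 8.

8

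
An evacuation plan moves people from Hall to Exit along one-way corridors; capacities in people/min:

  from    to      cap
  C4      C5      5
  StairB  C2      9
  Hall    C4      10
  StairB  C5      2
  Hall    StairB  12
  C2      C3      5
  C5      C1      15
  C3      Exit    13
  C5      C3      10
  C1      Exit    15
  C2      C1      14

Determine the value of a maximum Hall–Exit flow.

Augment Hall→StairB→C5→C3→Exit: bottleneck 2, flow now 2.
Augment Hall→StairB→C2→C3→Exit: bottleneck 5, flow now 7.
Augment Hall→StairB→C2→C1→Exit: bottleneck 4, flow now 11.
Augment Hall→C4→C5→C3→Exit: bottleneck 5, flow now 16.
No augmenting path remains; maximum flow = 16.
In the residual graph, reachable from Hall: {Hall, StairB, C4}.
Min-cut edges: StairB→C5 (2), StairB→C2 (9), C4→C5 (5); capacity 2 + 9 + 5 = 16.
This cut is saturated, so no flow can exceed 16.

16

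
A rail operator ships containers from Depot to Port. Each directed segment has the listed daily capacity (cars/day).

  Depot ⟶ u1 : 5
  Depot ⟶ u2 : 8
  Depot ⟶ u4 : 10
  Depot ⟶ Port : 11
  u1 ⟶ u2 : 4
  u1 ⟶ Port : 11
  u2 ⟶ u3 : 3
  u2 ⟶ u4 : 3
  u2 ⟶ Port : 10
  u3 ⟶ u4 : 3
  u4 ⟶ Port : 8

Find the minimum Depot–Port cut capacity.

32

Augment Depot→Port: bottleneck 11, flow now 11.
Augment Depot→u1→Port: bottleneck 5, flow now 16.
Augment Depot→u2→Port: bottleneck 8, flow now 24.
Augment Depot→u4→Port: bottleneck 8, flow now 32.
No augmenting path remains; maximum flow = 32.
By max-flow min-cut, the minimum cut capacity equals the max flow.
In the residual graph, reachable from Depot: {Depot, u4}.
Min-cut edges: Depot→u1 (5), Depot→u2 (8), Depot→Port (11), u4→Port (8); capacity 5 + 8 + 11 + 8 = 32.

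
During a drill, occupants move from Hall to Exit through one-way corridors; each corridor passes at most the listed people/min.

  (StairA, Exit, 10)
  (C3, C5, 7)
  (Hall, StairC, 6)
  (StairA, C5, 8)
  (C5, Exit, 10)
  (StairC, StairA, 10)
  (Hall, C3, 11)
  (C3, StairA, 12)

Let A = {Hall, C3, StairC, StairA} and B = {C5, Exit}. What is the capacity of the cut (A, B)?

Edges leaving {Hall, C3, StairC, StairA}: C3→C5 (7), StairA→C5 (8), StairA→Exit (10).
Cut capacity = 7 + 8 + 10 = 25.

25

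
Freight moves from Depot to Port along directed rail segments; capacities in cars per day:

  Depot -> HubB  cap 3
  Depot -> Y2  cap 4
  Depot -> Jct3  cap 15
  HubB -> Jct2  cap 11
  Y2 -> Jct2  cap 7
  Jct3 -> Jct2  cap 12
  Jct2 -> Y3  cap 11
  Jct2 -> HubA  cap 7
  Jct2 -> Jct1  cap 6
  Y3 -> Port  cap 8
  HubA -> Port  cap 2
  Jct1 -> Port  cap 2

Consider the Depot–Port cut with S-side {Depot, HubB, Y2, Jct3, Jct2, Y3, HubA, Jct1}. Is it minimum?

Given cut capacity: 8 + 2 + 2 = 12.
Augment Depot→HubB→Jct2→Y3→Port: bottleneck 3, flow now 3.
Augment Depot→Y2→Jct2→Y3→Port: bottleneck 4, flow now 7.
Augment Depot→Jct3→Jct2→Y3→Port: bottleneck 1, flow now 8.
Augment Depot→Jct3→Jct2→HubA→Port: bottleneck 2, flow now 10.
Augment Depot→Jct3→Jct2→Jct1→Port: bottleneck 2, flow now 12.
No augmenting path remains; maximum flow = 12.
Cut capacity 12 equals the max flow, so it is a minimum cut.

Yes — it is a minimum cut (capacity 12).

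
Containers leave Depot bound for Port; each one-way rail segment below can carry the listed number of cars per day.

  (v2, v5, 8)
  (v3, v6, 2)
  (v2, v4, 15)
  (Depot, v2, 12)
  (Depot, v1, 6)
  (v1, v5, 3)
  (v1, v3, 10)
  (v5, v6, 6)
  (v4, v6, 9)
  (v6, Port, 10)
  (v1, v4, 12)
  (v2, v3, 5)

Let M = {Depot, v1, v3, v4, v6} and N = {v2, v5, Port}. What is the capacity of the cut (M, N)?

Edges leaving {Depot, v1, v3, v4, v6}: Depot→v2 (12), v1→v5 (3), v6→Port (10).
Cut capacity = 12 + 3 + 10 = 25.

25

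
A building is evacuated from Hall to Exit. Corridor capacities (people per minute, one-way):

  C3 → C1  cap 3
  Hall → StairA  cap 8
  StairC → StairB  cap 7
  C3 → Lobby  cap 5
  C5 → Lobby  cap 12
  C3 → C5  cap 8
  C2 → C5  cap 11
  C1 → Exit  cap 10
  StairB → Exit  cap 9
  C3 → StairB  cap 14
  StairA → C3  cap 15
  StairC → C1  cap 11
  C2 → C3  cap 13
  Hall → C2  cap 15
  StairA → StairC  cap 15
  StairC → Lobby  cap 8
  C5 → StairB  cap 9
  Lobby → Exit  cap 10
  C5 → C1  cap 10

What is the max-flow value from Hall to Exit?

23

Augment Hall→StairA→C3→Lobby→Exit: bottleneck 5, flow now 5.
Augment Hall→StairA→C3→C1→Exit: bottleneck 3, flow now 8.
Augment Hall→C2→C3→StairB→Exit: bottleneck 9, flow now 17.
Augment Hall→C2→C5→Lobby→Exit: bottleneck 5, flow now 22.
Augment Hall→C2→C5→C1→Exit: bottleneck 1, flow now 23.
No augmenting path remains; maximum flow = 23.
In the residual graph, reachable from Hall: {Hall}.
Min-cut edges: Hall→StairA (8), Hall→C2 (15); capacity 8 + 15 = 23.
This cut is saturated, so no flow can exceed 23.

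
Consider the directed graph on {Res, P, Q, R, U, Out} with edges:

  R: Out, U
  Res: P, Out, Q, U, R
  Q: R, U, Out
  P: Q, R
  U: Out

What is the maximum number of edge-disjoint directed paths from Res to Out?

Assign every edge capacity 1; by Menger, the answer equals the max flow.
Path Res→Out (+1); total 1.
Path Res→Q→Out (+1); total 2.
Path Res→R→Out (+1); total 3.
Path Res→U→Out (+1); total 4.
No residual Res→Out path; max flow = 4.
Certifying cut of size 4: {Q→Out, R→Out, Res→Out, U→Out}.

4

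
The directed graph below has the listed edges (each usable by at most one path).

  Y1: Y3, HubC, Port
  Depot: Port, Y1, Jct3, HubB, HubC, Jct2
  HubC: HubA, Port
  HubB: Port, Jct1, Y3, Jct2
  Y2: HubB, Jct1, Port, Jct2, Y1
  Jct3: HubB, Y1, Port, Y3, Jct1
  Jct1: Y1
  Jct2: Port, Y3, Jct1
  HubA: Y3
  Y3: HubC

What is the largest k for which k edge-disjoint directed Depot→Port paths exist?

6

Assign every edge capacity 1; by Menger, the answer equals the max flow.
Path Depot→Port (+1); total 1.
Path Depot→Jct3→Port (+1); total 2.
Path Depot→Y1→Port (+1); total 3.
Path Depot→HubB→Port (+1); total 4.
Path Depot→HubC→Port (+1); total 5.
Path Depot→Jct2→Port (+1); total 6.
No residual Depot→Port path; max flow = 6.
Certifying cut of size 6: {Depot→HubB, Depot→HubC, Depot→Jct2, Depot→Jct3, Depot→Port, Depot→Y1}.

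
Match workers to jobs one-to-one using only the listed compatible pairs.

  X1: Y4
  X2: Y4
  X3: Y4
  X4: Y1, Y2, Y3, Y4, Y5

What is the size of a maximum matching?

2

Unit-capacity flow: source→left, listed edges, right→sink; max matching = max flow.
Augmenting path X1→Y4 (+1); matched 1.
Augmenting path X4→Y1 (+1); matched 2.
No augmenting path remains; maximum matching = 2.
König certificate: {X4, Y4} is a vertex cover of size 2 (every listed pair touches it), so no matching can be larger.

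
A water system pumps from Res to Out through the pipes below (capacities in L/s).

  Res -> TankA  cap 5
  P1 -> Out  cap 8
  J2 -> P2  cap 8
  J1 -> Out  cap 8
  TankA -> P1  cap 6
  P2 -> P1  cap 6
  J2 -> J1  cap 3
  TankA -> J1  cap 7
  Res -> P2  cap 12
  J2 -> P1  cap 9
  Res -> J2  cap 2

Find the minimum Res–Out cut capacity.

13

Augment Res→TankA→J1→Out: bottleneck 5, flow now 5.
Augment Res→P2→P1→Out: bottleneck 6, flow now 11.
Augment Res→J2→J1→Out: bottleneck 2, flow now 13.
No augmenting path remains; maximum flow = 13.
By max-flow min-cut, the minimum cut capacity equals the max flow.
In the residual graph, reachable from Res: {Res, P2}.
Min-cut edges: Res→TankA (5), Res→J2 (2), P2→P1 (6); capacity 5 + 2 + 6 = 13.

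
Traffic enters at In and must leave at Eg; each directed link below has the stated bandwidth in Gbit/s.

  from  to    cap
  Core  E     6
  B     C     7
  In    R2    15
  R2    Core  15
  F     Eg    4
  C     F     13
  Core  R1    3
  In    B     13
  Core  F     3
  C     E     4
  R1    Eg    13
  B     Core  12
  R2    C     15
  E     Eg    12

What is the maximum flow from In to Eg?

17

Augment In→B→Core→E→Eg: bottleneck 6, flow now 6.
Augment In→B→Core→R1→Eg: bottleneck 3, flow now 9.
Augment In→B→Core→F→Eg: bottleneck 3, flow now 12.
Augment In→B→C→E→Eg: bottleneck 1, flow now 13.
Augment In→R2→C→E→Eg: bottleneck 3, flow now 16.
Augment In→R2→C→F→Eg: bottleneck 1, flow now 17.
No augmenting path remains; maximum flow = 17.
In the residual graph, reachable from In: {In, B, R2, Core, C, F}.
Min-cut edges: Core→E (6), Core→R1 (3), C→E (4), F→Eg (4); capacity 6 + 3 + 4 + 4 = 17.
This cut is saturated, so no flow can exceed 17.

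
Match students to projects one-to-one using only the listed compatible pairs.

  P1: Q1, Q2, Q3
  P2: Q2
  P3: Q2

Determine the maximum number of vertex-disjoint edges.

2

Unit-capacity flow: source→left, listed edges, right→sink; max matching = max flow.
Augmenting path P1→Q1 (+1); matched 1.
Augmenting path P2→Q2 (+1); matched 2.
No augmenting path remains; maximum matching = 2.
König certificate: {P1, Q2} is a vertex cover of size 2 (every listed pair touches it), so no matching can be larger.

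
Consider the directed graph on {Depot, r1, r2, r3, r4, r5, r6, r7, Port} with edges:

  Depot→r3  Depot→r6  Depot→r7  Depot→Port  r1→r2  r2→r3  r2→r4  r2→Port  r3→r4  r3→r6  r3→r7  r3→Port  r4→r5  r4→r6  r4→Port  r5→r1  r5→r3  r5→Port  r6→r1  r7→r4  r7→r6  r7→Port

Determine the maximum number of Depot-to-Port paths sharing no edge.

4

Assign every edge capacity 1; by Menger, the answer equals the max flow.
Path Depot→Port (+1); total 1.
Path Depot→r3→Port (+1); total 2.
Path Depot→r7→Port (+1); total 3.
Path Depot→r6→r1→r2→Port (+1); total 4.
No residual Depot→Port path; max flow = 4.
Certifying cut of size 4: {Depot→Port, Depot→r3, Depot→r6, Depot→r7}.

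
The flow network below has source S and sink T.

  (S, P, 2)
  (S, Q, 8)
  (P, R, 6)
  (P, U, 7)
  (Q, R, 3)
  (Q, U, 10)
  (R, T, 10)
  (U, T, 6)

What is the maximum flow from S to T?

Augment S→P→R→T: bottleneck 2, flow now 2.
Augment S→Q→R→T: bottleneck 3, flow now 5.
Augment S→Q→U→T: bottleneck 5, flow now 10.
No augmenting path remains; maximum flow = 10.
In the residual graph, reachable from S: {S}.
Min-cut edges: S→P (2), S→Q (8); capacity 2 + 8 = 10.
This cut is saturated, so no flow can exceed 10.

10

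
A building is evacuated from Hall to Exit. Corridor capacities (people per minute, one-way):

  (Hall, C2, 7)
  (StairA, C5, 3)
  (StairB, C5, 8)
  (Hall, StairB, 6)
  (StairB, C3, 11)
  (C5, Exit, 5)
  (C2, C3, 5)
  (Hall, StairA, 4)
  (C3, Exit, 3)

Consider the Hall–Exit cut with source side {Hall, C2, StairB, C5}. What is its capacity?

Edges leaving {Hall, C2, StairB, C5}: Hall→StairA (4), C2→C3 (5), StairB→C3 (11), C5→Exit (5).
Cut capacity = 4 + 5 + 11 + 5 = 25.

25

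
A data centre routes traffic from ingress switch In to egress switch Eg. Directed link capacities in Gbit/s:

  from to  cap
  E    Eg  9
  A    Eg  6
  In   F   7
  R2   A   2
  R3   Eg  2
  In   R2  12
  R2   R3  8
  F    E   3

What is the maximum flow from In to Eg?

7

Augment In→F→E→Eg: bottleneck 3, flow now 3.
Augment In→R2→R3→Eg: bottleneck 2, flow now 5.
Augment In→R2→A→Eg: bottleneck 2, flow now 7.
No augmenting path remains; maximum flow = 7.
In the residual graph, reachable from In: {In, F, R2, R3}.
Min-cut edges: F→E (3), R2→A (2), R3→Eg (2); capacity 3 + 2 + 2 = 7.
This cut is saturated, so no flow can exceed 7.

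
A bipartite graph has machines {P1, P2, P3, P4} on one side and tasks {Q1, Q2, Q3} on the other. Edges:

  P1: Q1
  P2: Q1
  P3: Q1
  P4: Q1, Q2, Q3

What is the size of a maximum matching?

2

Unit-capacity flow: source→left, listed edges, right→sink; max matching = max flow.
Augmenting path P1→Q1 (+1); matched 1.
Augmenting path P4→Q2 (+1); matched 2.
No augmenting path remains; maximum matching = 2.
König certificate: {P4, Q1} is a vertex cover of size 2 (every listed pair touches it), so no matching can be larger.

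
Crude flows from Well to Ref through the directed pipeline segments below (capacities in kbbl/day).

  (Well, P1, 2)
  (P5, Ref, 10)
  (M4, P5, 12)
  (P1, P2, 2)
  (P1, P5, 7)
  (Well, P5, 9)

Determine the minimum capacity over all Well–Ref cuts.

Augment Well→P5→Ref: bottleneck 9, flow now 9.
Augment Well→P1→P5→Ref: bottleneck 1, flow now 10.
No augmenting path remains; maximum flow = 10.
By max-flow min-cut, the minimum cut capacity equals the max flow.
In the residual graph, reachable from Well: {Well, P1, P2, P5}.
Min-cut edges: P5→Ref (10); capacity 10 = 10.

10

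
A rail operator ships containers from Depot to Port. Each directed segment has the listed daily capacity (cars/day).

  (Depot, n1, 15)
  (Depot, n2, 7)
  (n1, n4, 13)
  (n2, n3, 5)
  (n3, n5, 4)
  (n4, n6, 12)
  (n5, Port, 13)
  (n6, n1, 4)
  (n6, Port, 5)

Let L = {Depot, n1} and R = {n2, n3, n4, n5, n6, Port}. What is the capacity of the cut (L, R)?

20

Edges leaving {Depot, n1}: Depot→n2 (7), n1→n4 (13).
Cut capacity = 7 + 13 = 20.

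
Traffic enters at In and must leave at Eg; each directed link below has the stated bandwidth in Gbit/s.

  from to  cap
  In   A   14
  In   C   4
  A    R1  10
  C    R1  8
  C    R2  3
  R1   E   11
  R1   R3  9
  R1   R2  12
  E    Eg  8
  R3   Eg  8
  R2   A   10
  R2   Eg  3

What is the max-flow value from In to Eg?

Augment In→C→R2→Eg: bottleneck 3, flow now 3.
Augment In→A→R1→E→Eg: bottleneck 8, flow now 11.
Augment In→A→R1→R3→Eg: bottleneck 2, flow now 13.
Augment In→C→R1→R3→Eg: bottleneck 1, flow now 14.
No augmenting path remains; maximum flow = 14.
In the residual graph, reachable from In: {In, A}.
Min-cut edges: In→C (4), A→R1 (10); capacity 4 + 10 = 14.
This cut is saturated, so no flow can exceed 14.

14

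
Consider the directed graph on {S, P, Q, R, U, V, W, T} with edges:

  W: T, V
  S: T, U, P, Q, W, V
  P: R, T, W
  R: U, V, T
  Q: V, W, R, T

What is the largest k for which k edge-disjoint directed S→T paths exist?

Assign every edge capacity 1; by Menger, the answer equals the max flow.
Path S→T (+1); total 1.
Path S→P→T (+1); total 2.
Path S→Q→T (+1); total 3.
Path S→W→T (+1); total 4.
No residual S→T path; max flow = 4.
Certifying cut of size 4: {S→P, S→Q, S→T, S→W}.

4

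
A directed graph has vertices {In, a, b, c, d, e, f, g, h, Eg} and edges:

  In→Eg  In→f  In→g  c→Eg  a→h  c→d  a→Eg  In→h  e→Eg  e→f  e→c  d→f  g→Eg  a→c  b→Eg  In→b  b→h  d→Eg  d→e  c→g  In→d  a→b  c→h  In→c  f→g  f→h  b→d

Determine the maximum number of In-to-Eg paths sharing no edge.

5

Assign every edge capacity 1; by Menger, the answer equals the max flow.
Path In→Eg (+1); total 1.
Path In→b→Eg (+1); total 2.
Path In→c→Eg (+1); total 3.
Path In→d→Eg (+1); total 4.
Path In→g→Eg (+1); total 5.
No residual In→Eg path; max flow = 5.
Certifying cut of size 5: {In→Eg, In→b, In→c, In→d, g→Eg}.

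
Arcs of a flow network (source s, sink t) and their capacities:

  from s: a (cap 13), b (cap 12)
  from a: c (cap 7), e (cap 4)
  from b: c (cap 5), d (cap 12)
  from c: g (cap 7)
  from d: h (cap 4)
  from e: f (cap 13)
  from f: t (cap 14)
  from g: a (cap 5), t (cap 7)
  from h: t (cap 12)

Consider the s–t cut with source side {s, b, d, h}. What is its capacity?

Edges leaving {s, b, d, h}: s→a (13), b→c (5), h→t (12).
Cut capacity = 13 + 5 + 12 = 30.

30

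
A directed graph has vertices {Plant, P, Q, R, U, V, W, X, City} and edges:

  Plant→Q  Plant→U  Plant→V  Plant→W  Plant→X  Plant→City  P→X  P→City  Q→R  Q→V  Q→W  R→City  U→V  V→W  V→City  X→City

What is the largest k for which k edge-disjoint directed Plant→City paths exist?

Assign every edge capacity 1; by Menger, the answer equals the max flow.
Path Plant→City (+1); total 1.
Path Plant→V→City (+1); total 2.
Path Plant→X→City (+1); total 3.
Path Plant→Q→R→City (+1); total 4.
No residual Plant→City path; max flow = 4.
Certifying cut of size 4: {Plant→City, Plant→Q, Plant→X, V→City}.

4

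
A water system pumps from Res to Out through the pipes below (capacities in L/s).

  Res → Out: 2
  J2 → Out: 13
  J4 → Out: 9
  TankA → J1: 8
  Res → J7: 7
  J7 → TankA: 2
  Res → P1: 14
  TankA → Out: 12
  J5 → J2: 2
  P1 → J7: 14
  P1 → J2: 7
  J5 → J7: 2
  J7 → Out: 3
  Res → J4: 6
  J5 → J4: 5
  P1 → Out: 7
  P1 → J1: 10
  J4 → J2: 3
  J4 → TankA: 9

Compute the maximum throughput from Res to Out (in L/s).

Augment Res→Out: bottleneck 2, flow now 2.
Augment Res→P1→Out: bottleneck 7, flow now 9.
Augment Res→J7→Out: bottleneck 3, flow now 12.
Augment Res→J4→Out: bottleneck 6, flow now 18.
Augment Res→P1→J2→Out: bottleneck 7, flow now 25.
Augment Res→J7→TankA→Out: bottleneck 2, flow now 27.
No augmenting path remains; maximum flow = 27.
In the residual graph, reachable from Res: {Res, J7}.
Min-cut edges: Res→P1 (14), Res→J4 (6), Res→Out (2), J7→TankA (2), J7→Out (3); capacity 14 + 6 + 2 + 2 + 3 = 27.
This cut is saturated, so no flow can exceed 27.

27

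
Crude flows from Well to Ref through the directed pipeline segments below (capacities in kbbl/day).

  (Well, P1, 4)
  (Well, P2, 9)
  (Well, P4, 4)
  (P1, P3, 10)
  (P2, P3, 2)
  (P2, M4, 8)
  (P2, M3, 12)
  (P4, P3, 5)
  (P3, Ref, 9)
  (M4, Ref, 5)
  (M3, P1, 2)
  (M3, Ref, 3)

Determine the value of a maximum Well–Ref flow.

17

Augment Well→P1→P3→Ref: bottleneck 4, flow now 4.
Augment Well→P2→P3→Ref: bottleneck 2, flow now 6.
Augment Well→P2→M4→Ref: bottleneck 5, flow now 11.
Augment Well→P2→M3→Ref: bottleneck 2, flow now 13.
Augment Well→P4→P3→Ref: bottleneck 3, flow now 16.
Augment Well→P4→P3→P2→M3→Ref: bottleneck 1, flow now 17. (uses reverse residual edge)
No augmenting path remains; maximum flow = 17.
In the residual graph, reachable from Well: {Well}.
Min-cut edges: Well→P1 (4), Well→P2 (9), Well→P4 (4); capacity 4 + 9 + 4 = 17.
This cut is saturated, so no flow can exceed 17.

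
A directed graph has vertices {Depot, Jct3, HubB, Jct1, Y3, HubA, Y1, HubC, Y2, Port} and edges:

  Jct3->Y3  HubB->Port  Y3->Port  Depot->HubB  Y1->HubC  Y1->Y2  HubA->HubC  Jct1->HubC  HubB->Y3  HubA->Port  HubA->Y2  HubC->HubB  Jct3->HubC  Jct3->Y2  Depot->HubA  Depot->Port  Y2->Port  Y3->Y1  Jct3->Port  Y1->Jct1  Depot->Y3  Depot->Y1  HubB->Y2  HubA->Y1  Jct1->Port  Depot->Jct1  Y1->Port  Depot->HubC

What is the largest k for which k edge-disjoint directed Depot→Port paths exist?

7

Assign every edge capacity 1; by Menger, the answer equals the max flow.
Path Depot→Port (+1); total 1.
Path Depot→HubB→Port (+1); total 2.
Path Depot→Jct1→Port (+1); total 3.
Path Depot→Y3→Port (+1); total 4.
Path Depot→HubA→Port (+1); total 5.
Path Depot→Y1→Port (+1); total 6.
Path Depot→HubC→HubB→Y2→Port (+1); total 7.
No residual Depot→Port path; max flow = 7.
Certifying cut of size 7: {Depot→HubA, Depot→HubB, Depot→HubC, Depot→Jct1, Depot→Port, Depot→Y1, Depot→Y3}.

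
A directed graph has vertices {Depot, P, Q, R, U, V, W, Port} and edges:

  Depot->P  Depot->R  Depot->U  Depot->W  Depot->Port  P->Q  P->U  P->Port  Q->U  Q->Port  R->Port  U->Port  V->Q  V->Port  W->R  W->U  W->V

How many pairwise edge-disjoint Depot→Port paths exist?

5

Assign every edge capacity 1; by Menger, the answer equals the max flow.
Path Depot→Port (+1); total 1.
Path Depot→P→Port (+1); total 2.
Path Depot→R→Port (+1); total 3.
Path Depot→U→Port (+1); total 4.
Path Depot→W→V→Port (+1); total 5.
No residual Depot→Port path; max flow = 5.
Certifying cut of size 5: {Depot→P, Depot→Port, Depot→R, Depot→U, Depot→W}.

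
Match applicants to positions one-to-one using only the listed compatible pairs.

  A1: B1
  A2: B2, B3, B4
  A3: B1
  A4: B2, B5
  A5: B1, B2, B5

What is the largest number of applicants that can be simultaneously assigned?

4

Unit-capacity flow: source→left, listed edges, right→sink; max matching = max flow.
Augmenting path A1→B1 (+1); matched 1.
Augmenting path A2→B2 (+1); matched 2.
Augmenting path A4→B5 (+1); matched 3.
Augmenting path A5→B2→A2→B3 (+1); matched 4.
No augmenting path remains; maximum matching = 4.
König certificate: {A2, A4, A5, B1} is a vertex cover of size 4 (every listed pair touches it), so no matching can be larger.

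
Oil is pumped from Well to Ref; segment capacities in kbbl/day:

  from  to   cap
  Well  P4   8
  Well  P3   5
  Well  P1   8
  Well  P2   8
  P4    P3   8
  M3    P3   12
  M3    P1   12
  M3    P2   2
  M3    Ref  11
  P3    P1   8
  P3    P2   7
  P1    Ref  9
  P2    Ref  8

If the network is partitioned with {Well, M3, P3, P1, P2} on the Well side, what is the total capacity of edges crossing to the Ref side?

Edges leaving {Well, M3, P3, P1, P2}: Well→P4 (8), M3→Ref (11), P1→Ref (9), P2→Ref (8).
Cut capacity = 8 + 11 + 9 + 8 = 36.

36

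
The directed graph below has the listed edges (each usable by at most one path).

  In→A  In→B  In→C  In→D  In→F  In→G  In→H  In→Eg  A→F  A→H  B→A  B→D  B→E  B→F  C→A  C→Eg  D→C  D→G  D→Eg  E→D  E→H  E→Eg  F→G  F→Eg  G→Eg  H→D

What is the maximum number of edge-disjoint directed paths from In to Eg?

6

Assign every edge capacity 1; by Menger, the answer equals the max flow.
Path In→Eg (+1); total 1.
Path In→C→Eg (+1); total 2.
Path In→D→Eg (+1); total 3.
Path In→F→Eg (+1); total 4.
Path In→G→Eg (+1); total 5.
Path In→B→E→Eg (+1); total 6.
No residual In→Eg path; max flow = 6.
Certifying cut of size 6: {C→Eg, D→Eg, F→Eg, G→Eg, In→B, In→Eg}.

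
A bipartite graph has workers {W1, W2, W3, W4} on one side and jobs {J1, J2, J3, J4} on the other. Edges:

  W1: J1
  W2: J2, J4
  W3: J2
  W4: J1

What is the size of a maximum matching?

Unit-capacity flow: source→left, listed edges, right→sink; max matching = max flow.
Augmenting path W1→J1 (+1); matched 1.
Augmenting path W2→J2 (+1); matched 2.
Augmenting path W3→J2→W2→J4 (+1); matched 3.
No augmenting path remains; maximum matching = 3.
König certificate: {W2, W3, J1} is a vertex cover of size 3 (every listed pair touches it), so no matching can be larger.

3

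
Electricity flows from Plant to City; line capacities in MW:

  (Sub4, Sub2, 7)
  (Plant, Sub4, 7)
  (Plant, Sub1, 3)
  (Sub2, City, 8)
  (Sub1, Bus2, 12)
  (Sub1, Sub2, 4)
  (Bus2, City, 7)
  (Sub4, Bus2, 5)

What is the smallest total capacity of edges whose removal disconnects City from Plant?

10

Augment Plant→Sub1→Sub2→City: bottleneck 3, flow now 3.
Augment Plant→Sub4→Sub2→City: bottleneck 5, flow now 8.
Augment Plant→Sub4→Bus2→City: bottleneck 2, flow now 10.
No augmenting path remains; maximum flow = 10.
By max-flow min-cut, the minimum cut capacity equals the max flow.
In the residual graph, reachable from Plant: {Plant}.
Min-cut edges: Plant→Sub1 (3), Plant→Sub4 (7); capacity 3 + 7 = 10.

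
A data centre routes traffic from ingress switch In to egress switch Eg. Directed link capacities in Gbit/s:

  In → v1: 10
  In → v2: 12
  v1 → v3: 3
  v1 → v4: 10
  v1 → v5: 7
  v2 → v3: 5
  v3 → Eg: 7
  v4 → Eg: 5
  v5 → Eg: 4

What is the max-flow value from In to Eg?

Augment In→v1→v3→Eg: bottleneck 3, flow now 3.
Augment In→v1→v4→Eg: bottleneck 5, flow now 8.
Augment In→v1→v5→Eg: bottleneck 2, flow now 10.
Augment In→v2→v3→Eg: bottleneck 4, flow now 14.
Augment In→v2→v3→v1→v5→Eg: bottleneck 1, flow now 15. (uses reverse residual edge)
No augmenting path remains; maximum flow = 15.
In the residual graph, reachable from In: {In, v2}.
Min-cut edges: In→v1 (10), v2→v3 (5); capacity 10 + 5 = 15.
This cut is saturated, so no flow can exceed 15.

15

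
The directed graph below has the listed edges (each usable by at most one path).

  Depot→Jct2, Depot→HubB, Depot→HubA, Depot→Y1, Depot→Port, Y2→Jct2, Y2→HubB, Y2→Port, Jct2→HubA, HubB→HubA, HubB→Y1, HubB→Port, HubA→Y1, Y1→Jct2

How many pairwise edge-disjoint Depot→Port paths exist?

Assign every edge capacity 1; by Menger, the answer equals the max flow.
Path Depot→Port (+1); total 1.
Path Depot→HubB→Port (+1); total 2.
No residual Depot→Port path; max flow = 2.
Certifying cut of size 2: {Depot→HubB, Depot→Port}.

2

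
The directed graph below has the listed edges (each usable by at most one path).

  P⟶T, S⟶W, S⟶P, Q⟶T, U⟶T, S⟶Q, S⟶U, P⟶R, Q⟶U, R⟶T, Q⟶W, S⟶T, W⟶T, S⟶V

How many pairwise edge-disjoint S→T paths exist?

Assign every edge capacity 1; by Menger, the answer equals the max flow.
Path S→T (+1); total 1.
Path S→P→T (+1); total 2.
Path S→Q→T (+1); total 3.
Path S→U→T (+1); total 4.
Path S→W→T (+1); total 5.
No residual S→T path; max flow = 5.
Certifying cut of size 5: {S→P, S→Q, S→T, S→U, S→W}.

5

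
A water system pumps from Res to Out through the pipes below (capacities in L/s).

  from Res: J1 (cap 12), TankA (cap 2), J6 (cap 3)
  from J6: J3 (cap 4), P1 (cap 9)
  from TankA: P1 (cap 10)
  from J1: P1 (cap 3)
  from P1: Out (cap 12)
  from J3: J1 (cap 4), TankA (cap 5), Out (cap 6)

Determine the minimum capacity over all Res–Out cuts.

8

Augment Res→J6→P1→Out: bottleneck 3, flow now 3.
Augment Res→TankA→P1→Out: bottleneck 2, flow now 5.
Augment Res→J1→P1→Out: bottleneck 3, flow now 8.
No augmenting path remains; maximum flow = 8.
By max-flow min-cut, the minimum cut capacity equals the max flow.
In the residual graph, reachable from Res: {Res, J1}.
Min-cut edges: Res→J6 (3), Res→TankA (2), J1→P1 (3); capacity 3 + 2 + 3 = 8.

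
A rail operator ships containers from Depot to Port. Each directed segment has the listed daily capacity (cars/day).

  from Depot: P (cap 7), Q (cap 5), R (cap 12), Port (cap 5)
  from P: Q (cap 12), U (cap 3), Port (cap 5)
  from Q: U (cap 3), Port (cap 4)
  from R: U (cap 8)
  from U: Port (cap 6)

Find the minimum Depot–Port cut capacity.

Augment Depot→Port: bottleneck 5, flow now 5.
Augment Depot→P→Port: bottleneck 5, flow now 10.
Augment Depot→Q→Port: bottleneck 4, flow now 14.
Augment Depot→P→U→Port: bottleneck 2, flow now 16.
Augment Depot→Q→U→Port: bottleneck 1, flow now 17.
Augment Depot→R→U→Port: bottleneck 3, flow now 20.
No augmenting path remains; maximum flow = 20.
By max-flow min-cut, the minimum cut capacity equals the max flow.
In the residual graph, reachable from Depot: {Depot, P, Q, R, U}.
Min-cut edges: Depot→Port (5), P→Port (5), Q→Port (4), U→Port (6); capacity 5 + 5 + 4 + 6 = 20.

20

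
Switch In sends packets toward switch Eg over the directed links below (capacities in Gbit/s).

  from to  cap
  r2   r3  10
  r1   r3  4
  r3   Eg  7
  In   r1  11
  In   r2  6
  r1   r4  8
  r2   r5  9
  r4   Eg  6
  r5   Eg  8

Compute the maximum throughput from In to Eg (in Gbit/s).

16

Augment In→r1→r3→Eg: bottleneck 4, flow now 4.
Augment In→r1→r4→Eg: bottleneck 6, flow now 10.
Augment In→r2→r3→Eg: bottleneck 3, flow now 13.
Augment In→r2→r5→Eg: bottleneck 3, flow now 16.
No augmenting path remains; maximum flow = 16.
In the residual graph, reachable from In: {In, r1, r4}.
Min-cut edges: In→r2 (6), r1→r3 (4), r4→Eg (6); capacity 6 + 4 + 6 = 16.
This cut is saturated, so no flow can exceed 16.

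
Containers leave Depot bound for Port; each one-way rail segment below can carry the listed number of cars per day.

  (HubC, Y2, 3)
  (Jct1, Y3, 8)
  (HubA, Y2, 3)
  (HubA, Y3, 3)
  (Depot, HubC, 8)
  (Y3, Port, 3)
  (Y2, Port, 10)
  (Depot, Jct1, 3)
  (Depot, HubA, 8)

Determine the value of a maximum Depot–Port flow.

Augment Depot→HubA→Y2→Port: bottleneck 3, flow now 3.
Augment Depot→HubA→Y3→Port: bottleneck 3, flow now 6.
Augment Depot→HubC→Y2→Port: bottleneck 3, flow now 9.
No augmenting path remains; maximum flow = 9.
In the residual graph, reachable from Depot: {Depot, HubA, HubC, Jct1, Y3}.
Min-cut edges: HubA→Y2 (3), HubC→Y2 (3), Y3→Port (3); capacity 3 + 3 + 3 = 9.
This cut is saturated, so no flow can exceed 9.

9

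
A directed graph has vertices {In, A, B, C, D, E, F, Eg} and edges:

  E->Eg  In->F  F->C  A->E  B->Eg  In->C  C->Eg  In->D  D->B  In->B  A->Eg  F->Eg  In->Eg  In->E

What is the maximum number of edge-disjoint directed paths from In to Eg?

5

Assign every edge capacity 1; by Menger, the answer equals the max flow.
Path In→Eg (+1); total 1.
Path In→B→Eg (+1); total 2.
Path In→C→Eg (+1); total 3.
Path In→E→Eg (+1); total 4.
Path In→F→Eg (+1); total 5.
No residual In→Eg path; max flow = 5.
Certifying cut of size 5: {B→Eg, In→C, In→E, In→Eg, In→F}.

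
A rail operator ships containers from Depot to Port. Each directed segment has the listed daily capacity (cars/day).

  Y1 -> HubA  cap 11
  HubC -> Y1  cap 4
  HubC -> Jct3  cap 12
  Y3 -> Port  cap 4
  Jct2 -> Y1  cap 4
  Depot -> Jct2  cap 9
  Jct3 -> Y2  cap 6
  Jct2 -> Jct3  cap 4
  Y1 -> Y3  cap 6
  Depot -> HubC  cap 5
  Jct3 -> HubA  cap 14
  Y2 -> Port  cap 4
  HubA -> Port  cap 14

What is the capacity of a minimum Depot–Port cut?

Augment Depot→HubC→Jct3→Y2→Port: bottleneck 4, flow now 4.
Augment Depot→HubC→Jct3→HubA→Port: bottleneck 1, flow now 5.
Augment Depot→Jct2→Jct3→HubA→Port: bottleneck 4, flow now 9.
Augment Depot→Jct2→Y1→HubA→Port: bottleneck 4, flow now 13.
No augmenting path remains; maximum flow = 13.
By max-flow min-cut, the minimum cut capacity equals the max flow.
In the residual graph, reachable from Depot: {Depot, Jct2}.
Min-cut edges: Depot→HubC (5), Jct2→Jct3 (4), Jct2→Y1 (4); capacity 5 + 4 + 4 = 13.

13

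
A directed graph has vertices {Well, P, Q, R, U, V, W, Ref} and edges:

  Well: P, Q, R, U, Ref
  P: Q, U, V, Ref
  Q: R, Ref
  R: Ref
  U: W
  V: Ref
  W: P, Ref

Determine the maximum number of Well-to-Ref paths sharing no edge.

5

Assign every edge capacity 1; by Menger, the answer equals the max flow.
Path Well→Ref (+1); total 1.
Path Well→P→Ref (+1); total 2.
Path Well→Q→Ref (+1); total 3.
Path Well→R→Ref (+1); total 4.
Path Well→U→W→Ref (+1); total 5.
No residual Well→Ref path; max flow = 5.
Certifying cut of size 5: {Well→P, Well→Q, Well→R, Well→Ref, Well→U}.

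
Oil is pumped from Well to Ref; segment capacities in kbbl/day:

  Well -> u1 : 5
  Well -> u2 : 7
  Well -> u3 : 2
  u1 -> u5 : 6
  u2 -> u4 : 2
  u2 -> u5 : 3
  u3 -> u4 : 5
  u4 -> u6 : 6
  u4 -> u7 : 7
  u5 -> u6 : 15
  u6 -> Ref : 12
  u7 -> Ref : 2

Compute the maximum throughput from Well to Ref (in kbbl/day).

12

Augment Well→u1→u5→u6→Ref: bottleneck 5, flow now 5.
Augment Well→u2→u4→u6→Ref: bottleneck 2, flow now 7.
Augment Well→u2→u5→u6→Ref: bottleneck 3, flow now 10.
Augment Well→u3→u4→u6→Ref: bottleneck 2, flow now 12.
No augmenting path remains; maximum flow = 12.
In the residual graph, reachable from Well: {Well, u2}.
Min-cut edges: Well→u1 (5), Well→u3 (2), u2→u4 (2), u2→u5 (3); capacity 5 + 2 + 2 + 3 = 12.
This cut is saturated, so no flow can exceed 12.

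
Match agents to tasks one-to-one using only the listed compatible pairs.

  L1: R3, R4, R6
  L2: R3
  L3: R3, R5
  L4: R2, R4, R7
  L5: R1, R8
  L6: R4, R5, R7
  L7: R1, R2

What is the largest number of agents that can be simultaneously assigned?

7

Unit-capacity flow: source→left, listed edges, right→sink; max matching = max flow.
Augmenting path L1→R3 (+1); matched 1.
Augmenting path L3→R5 (+1); matched 2.
Augmenting path L4→R2 (+1); matched 3.
Augmenting path L5→R1 (+1); matched 4.
Augmenting path L6→R4 (+1); matched 5.
Augmenting path L2→R3→L1→R6 (+1); matched 6.
Augmenting path L7→R1→L5→R8 (+1); matched 7.
No augmenting path remains; maximum matching = 7.
König certificate: {L1, L2, L3, L4, L5, L6, L7} is a vertex cover of size 7 (every listed pair touches it), so no matching can be larger.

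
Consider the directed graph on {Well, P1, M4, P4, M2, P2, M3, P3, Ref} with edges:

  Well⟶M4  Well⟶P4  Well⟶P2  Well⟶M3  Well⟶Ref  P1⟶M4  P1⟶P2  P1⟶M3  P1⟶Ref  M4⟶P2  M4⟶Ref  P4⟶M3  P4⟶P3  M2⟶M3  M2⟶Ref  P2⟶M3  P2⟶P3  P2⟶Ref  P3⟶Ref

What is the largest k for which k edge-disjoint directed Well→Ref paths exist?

4

Assign every edge capacity 1; by Menger, the answer equals the max flow.
Path Well→Ref (+1); total 1.
Path Well→M4→Ref (+1); total 2.
Path Well→P2→Ref (+1); total 3.
Path Well→P4→P3→Ref (+1); total 4.
No residual Well→Ref path; max flow = 4.
Certifying cut of size 4: {Well→M4, Well→P2, Well→P4, Well→Ref}.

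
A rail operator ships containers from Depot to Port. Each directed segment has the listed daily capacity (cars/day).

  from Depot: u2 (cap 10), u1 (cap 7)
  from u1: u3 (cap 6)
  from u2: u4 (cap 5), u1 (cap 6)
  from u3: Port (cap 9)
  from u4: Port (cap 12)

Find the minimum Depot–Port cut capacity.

Augment Depot→u1→u3→Port: bottleneck 6, flow now 6.
Augment Depot→u2→u4→Port: bottleneck 5, flow now 11.
No augmenting path remains; maximum flow = 11.
By max-flow min-cut, the minimum cut capacity equals the max flow.
In the residual graph, reachable from Depot: {Depot, u1, u2}.
Min-cut edges: u1→u3 (6), u2→u4 (5); capacity 6 + 5 = 11.

11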